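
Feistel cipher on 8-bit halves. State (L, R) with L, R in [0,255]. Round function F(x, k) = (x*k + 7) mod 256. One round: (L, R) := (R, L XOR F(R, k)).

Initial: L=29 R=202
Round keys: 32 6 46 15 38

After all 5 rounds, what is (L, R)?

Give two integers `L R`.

Answer: 209 178

Derivation:
Round 1 (k=32): L=202 R=90
Round 2 (k=6): L=90 R=233
Round 3 (k=46): L=233 R=191
Round 4 (k=15): L=191 R=209
Round 5 (k=38): L=209 R=178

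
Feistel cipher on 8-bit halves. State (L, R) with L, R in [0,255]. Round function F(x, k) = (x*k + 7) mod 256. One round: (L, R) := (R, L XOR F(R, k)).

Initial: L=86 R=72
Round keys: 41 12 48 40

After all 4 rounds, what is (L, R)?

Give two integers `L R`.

Answer: 206 76

Derivation:
Round 1 (k=41): L=72 R=217
Round 2 (k=12): L=217 R=123
Round 3 (k=48): L=123 R=206
Round 4 (k=40): L=206 R=76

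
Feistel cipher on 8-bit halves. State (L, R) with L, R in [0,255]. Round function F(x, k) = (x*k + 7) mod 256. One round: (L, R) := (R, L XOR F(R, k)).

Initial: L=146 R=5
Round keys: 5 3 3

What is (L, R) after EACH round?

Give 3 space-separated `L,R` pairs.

Round 1 (k=5): L=5 R=178
Round 2 (k=3): L=178 R=24
Round 3 (k=3): L=24 R=253

Answer: 5,178 178,24 24,253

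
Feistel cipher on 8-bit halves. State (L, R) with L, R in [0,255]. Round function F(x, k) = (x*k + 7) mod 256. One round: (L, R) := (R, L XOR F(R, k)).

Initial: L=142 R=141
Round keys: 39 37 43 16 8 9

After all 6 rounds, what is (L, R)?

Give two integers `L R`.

Answer: 226 96

Derivation:
Round 1 (k=39): L=141 R=12
Round 2 (k=37): L=12 R=78
Round 3 (k=43): L=78 R=45
Round 4 (k=16): L=45 R=153
Round 5 (k=8): L=153 R=226
Round 6 (k=9): L=226 R=96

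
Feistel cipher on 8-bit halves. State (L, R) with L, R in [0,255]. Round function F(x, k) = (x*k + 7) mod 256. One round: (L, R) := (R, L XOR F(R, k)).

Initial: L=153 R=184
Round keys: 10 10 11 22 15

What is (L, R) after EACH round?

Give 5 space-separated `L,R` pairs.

Round 1 (k=10): L=184 R=174
Round 2 (k=10): L=174 R=107
Round 3 (k=11): L=107 R=14
Round 4 (k=22): L=14 R=80
Round 5 (k=15): L=80 R=185

Answer: 184,174 174,107 107,14 14,80 80,185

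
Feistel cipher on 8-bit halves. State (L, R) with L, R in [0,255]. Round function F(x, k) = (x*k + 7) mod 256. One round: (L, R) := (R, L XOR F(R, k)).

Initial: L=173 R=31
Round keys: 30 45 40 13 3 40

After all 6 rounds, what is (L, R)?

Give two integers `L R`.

Answer: 102 29

Derivation:
Round 1 (k=30): L=31 R=4
Round 2 (k=45): L=4 R=164
Round 3 (k=40): L=164 R=163
Round 4 (k=13): L=163 R=234
Round 5 (k=3): L=234 R=102
Round 6 (k=40): L=102 R=29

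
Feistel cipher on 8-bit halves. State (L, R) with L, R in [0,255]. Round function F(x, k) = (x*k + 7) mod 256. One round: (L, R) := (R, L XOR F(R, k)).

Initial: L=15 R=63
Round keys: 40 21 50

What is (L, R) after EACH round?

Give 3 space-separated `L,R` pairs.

Answer: 63,208 208,40 40,7

Derivation:
Round 1 (k=40): L=63 R=208
Round 2 (k=21): L=208 R=40
Round 3 (k=50): L=40 R=7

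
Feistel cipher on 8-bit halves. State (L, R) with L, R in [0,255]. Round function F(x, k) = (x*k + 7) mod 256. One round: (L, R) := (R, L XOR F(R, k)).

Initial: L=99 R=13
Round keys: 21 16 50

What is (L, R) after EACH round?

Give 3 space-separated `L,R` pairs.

Round 1 (k=21): L=13 R=123
Round 2 (k=16): L=123 R=186
Round 3 (k=50): L=186 R=32

Answer: 13,123 123,186 186,32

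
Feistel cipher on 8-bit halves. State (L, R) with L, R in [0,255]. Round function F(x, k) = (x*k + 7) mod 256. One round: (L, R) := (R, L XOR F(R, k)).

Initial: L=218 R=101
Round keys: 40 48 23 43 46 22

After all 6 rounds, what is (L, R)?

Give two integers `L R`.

Round 1 (k=40): L=101 R=21
Round 2 (k=48): L=21 R=146
Round 3 (k=23): L=146 R=48
Round 4 (k=43): L=48 R=133
Round 5 (k=46): L=133 R=221
Round 6 (k=22): L=221 R=128

Answer: 221 128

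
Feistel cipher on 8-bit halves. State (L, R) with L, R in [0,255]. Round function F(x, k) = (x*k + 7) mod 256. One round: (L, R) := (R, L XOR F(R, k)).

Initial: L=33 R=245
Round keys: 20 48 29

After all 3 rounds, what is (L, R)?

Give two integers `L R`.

Answer: 18 27

Derivation:
Round 1 (k=20): L=245 R=10
Round 2 (k=48): L=10 R=18
Round 3 (k=29): L=18 R=27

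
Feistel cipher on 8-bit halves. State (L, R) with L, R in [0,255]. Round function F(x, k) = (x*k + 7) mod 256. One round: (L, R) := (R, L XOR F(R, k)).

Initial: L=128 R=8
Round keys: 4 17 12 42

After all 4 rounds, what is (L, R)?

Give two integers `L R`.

Round 1 (k=4): L=8 R=167
Round 2 (k=17): L=167 R=22
Round 3 (k=12): L=22 R=168
Round 4 (k=42): L=168 R=129

Answer: 168 129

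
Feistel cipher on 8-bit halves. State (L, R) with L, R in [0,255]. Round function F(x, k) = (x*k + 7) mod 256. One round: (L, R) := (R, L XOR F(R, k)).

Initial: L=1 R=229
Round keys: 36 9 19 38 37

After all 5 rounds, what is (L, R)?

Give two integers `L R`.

Answer: 73 141

Derivation:
Round 1 (k=36): L=229 R=58
Round 2 (k=9): L=58 R=244
Round 3 (k=19): L=244 R=25
Round 4 (k=38): L=25 R=73
Round 5 (k=37): L=73 R=141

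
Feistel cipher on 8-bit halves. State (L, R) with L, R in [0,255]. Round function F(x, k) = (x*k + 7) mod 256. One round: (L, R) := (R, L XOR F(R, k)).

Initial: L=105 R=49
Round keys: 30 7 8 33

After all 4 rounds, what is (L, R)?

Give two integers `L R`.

Answer: 251 232

Derivation:
Round 1 (k=30): L=49 R=172
Round 2 (k=7): L=172 R=138
Round 3 (k=8): L=138 R=251
Round 4 (k=33): L=251 R=232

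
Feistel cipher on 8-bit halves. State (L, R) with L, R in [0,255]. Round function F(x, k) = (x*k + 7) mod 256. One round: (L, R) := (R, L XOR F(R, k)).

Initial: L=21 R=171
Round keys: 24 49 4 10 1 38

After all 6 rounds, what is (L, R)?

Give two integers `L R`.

Round 1 (k=24): L=171 R=26
Round 2 (k=49): L=26 R=170
Round 3 (k=4): L=170 R=181
Round 4 (k=10): L=181 R=179
Round 5 (k=1): L=179 R=15
Round 6 (k=38): L=15 R=242

Answer: 15 242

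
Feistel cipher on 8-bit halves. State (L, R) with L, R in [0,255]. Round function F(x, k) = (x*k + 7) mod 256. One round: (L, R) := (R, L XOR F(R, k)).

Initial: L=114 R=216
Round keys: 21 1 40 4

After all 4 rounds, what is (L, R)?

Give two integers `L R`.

Round 1 (k=21): L=216 R=205
Round 2 (k=1): L=205 R=12
Round 3 (k=40): L=12 R=42
Round 4 (k=4): L=42 R=163

Answer: 42 163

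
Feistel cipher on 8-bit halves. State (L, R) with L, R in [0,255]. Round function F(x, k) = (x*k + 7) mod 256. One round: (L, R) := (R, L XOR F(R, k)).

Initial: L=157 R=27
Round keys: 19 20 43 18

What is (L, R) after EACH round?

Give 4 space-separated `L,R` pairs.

Answer: 27,149 149,176 176,2 2,155

Derivation:
Round 1 (k=19): L=27 R=149
Round 2 (k=20): L=149 R=176
Round 3 (k=43): L=176 R=2
Round 4 (k=18): L=2 R=155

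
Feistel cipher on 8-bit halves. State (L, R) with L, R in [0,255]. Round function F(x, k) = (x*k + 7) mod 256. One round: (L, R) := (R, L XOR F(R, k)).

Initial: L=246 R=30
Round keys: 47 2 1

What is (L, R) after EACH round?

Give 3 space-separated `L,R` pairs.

Round 1 (k=47): L=30 R=127
Round 2 (k=2): L=127 R=27
Round 3 (k=1): L=27 R=93

Answer: 30,127 127,27 27,93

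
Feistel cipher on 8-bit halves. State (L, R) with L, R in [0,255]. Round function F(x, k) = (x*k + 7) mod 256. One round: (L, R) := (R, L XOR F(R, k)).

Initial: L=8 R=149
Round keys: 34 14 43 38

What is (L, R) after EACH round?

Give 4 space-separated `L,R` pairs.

Round 1 (k=34): L=149 R=217
Round 2 (k=14): L=217 R=112
Round 3 (k=43): L=112 R=14
Round 4 (k=38): L=14 R=107

Answer: 149,217 217,112 112,14 14,107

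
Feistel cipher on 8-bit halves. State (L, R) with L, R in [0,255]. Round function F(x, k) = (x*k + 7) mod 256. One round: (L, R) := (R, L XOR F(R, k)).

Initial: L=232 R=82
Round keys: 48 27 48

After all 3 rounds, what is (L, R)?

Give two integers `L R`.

Round 1 (k=48): L=82 R=143
Round 2 (k=27): L=143 R=78
Round 3 (k=48): L=78 R=40

Answer: 78 40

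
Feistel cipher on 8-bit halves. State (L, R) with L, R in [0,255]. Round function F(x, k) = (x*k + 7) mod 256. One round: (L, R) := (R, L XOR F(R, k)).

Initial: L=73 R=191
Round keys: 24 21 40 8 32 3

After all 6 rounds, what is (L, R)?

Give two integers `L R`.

Round 1 (k=24): L=191 R=166
Round 2 (k=21): L=166 R=26
Round 3 (k=40): L=26 R=177
Round 4 (k=8): L=177 R=149
Round 5 (k=32): L=149 R=22
Round 6 (k=3): L=22 R=220

Answer: 22 220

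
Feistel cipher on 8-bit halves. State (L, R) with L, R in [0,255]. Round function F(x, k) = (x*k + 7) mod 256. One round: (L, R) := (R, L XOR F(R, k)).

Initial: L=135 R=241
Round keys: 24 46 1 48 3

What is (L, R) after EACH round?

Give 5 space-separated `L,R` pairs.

Round 1 (k=24): L=241 R=24
Round 2 (k=46): L=24 R=166
Round 3 (k=1): L=166 R=181
Round 4 (k=48): L=181 R=81
Round 5 (k=3): L=81 R=79

Answer: 241,24 24,166 166,181 181,81 81,79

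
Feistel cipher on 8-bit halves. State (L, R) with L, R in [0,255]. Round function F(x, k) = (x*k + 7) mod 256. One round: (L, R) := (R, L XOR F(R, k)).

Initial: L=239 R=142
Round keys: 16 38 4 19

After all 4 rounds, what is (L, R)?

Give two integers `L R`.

Round 1 (k=16): L=142 R=8
Round 2 (k=38): L=8 R=185
Round 3 (k=4): L=185 R=227
Round 4 (k=19): L=227 R=89

Answer: 227 89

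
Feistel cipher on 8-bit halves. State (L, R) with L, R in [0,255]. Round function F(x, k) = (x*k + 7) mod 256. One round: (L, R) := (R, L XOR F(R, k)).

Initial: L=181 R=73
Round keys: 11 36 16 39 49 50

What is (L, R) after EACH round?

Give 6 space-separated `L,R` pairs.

Answer: 73,159 159,42 42,56 56,165 165,164 164,170

Derivation:
Round 1 (k=11): L=73 R=159
Round 2 (k=36): L=159 R=42
Round 3 (k=16): L=42 R=56
Round 4 (k=39): L=56 R=165
Round 5 (k=49): L=165 R=164
Round 6 (k=50): L=164 R=170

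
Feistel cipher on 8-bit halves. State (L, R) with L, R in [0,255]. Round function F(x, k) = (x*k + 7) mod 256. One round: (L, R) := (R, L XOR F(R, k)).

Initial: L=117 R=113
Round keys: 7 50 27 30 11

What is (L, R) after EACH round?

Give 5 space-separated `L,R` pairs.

Answer: 113,107 107,156 156,16 16,123 123,64

Derivation:
Round 1 (k=7): L=113 R=107
Round 2 (k=50): L=107 R=156
Round 3 (k=27): L=156 R=16
Round 4 (k=30): L=16 R=123
Round 5 (k=11): L=123 R=64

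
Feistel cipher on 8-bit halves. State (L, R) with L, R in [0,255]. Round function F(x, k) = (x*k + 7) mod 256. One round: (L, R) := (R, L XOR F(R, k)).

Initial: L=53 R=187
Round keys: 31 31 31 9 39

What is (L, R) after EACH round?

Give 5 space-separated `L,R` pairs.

Answer: 187,153 153,53 53,235 235,127 127,139

Derivation:
Round 1 (k=31): L=187 R=153
Round 2 (k=31): L=153 R=53
Round 3 (k=31): L=53 R=235
Round 4 (k=9): L=235 R=127
Round 5 (k=39): L=127 R=139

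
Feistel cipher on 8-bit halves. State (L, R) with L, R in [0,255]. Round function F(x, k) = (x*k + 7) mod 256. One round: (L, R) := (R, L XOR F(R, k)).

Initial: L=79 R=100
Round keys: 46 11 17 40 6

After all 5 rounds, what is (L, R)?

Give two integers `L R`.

Round 1 (k=46): L=100 R=176
Round 2 (k=11): L=176 R=243
Round 3 (k=17): L=243 R=154
Round 4 (k=40): L=154 R=228
Round 5 (k=6): L=228 R=197

Answer: 228 197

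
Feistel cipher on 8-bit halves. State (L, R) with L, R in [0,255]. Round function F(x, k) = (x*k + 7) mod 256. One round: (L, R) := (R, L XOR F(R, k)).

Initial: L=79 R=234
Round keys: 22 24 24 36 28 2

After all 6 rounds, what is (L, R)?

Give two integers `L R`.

Round 1 (k=22): L=234 R=108
Round 2 (k=24): L=108 R=205
Round 3 (k=24): L=205 R=83
Round 4 (k=36): L=83 R=126
Round 5 (k=28): L=126 R=156
Round 6 (k=2): L=156 R=65

Answer: 156 65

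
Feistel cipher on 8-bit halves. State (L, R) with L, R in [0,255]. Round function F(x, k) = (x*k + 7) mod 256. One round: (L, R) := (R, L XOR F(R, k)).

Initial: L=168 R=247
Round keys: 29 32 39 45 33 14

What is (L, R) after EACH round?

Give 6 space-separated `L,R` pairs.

Round 1 (k=29): L=247 R=170
Round 2 (k=32): L=170 R=176
Round 3 (k=39): L=176 R=125
Round 4 (k=45): L=125 R=176
Round 5 (k=33): L=176 R=202
Round 6 (k=14): L=202 R=163

Answer: 247,170 170,176 176,125 125,176 176,202 202,163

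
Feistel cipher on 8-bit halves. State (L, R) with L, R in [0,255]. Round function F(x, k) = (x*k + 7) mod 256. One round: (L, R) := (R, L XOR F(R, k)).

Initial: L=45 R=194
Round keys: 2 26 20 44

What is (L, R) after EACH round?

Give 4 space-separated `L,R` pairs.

Answer: 194,166 166,33 33,61 61,162

Derivation:
Round 1 (k=2): L=194 R=166
Round 2 (k=26): L=166 R=33
Round 3 (k=20): L=33 R=61
Round 4 (k=44): L=61 R=162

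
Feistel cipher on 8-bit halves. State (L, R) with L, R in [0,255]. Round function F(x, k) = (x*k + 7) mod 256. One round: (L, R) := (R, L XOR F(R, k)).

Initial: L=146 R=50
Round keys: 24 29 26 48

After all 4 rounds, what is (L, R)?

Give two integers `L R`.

Round 1 (k=24): L=50 R=37
Round 2 (k=29): L=37 R=10
Round 3 (k=26): L=10 R=46
Round 4 (k=48): L=46 R=173

Answer: 46 173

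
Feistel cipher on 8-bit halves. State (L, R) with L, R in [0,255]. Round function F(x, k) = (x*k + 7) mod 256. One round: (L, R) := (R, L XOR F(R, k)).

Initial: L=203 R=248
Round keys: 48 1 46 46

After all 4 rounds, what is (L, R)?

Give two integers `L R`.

Round 1 (k=48): L=248 R=76
Round 2 (k=1): L=76 R=171
Round 3 (k=46): L=171 R=141
Round 4 (k=46): L=141 R=246

Answer: 141 246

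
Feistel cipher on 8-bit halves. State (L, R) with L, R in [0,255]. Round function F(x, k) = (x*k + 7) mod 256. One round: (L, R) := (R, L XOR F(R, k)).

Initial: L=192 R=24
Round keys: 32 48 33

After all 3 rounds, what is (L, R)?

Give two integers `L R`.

Round 1 (k=32): L=24 R=199
Round 2 (k=48): L=199 R=79
Round 3 (k=33): L=79 R=241

Answer: 79 241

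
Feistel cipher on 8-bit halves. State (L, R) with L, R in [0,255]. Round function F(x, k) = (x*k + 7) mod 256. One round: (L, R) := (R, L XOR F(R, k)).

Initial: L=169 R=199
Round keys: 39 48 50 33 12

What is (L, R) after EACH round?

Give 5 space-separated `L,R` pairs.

Answer: 199,241 241,240 240,22 22,45 45,53

Derivation:
Round 1 (k=39): L=199 R=241
Round 2 (k=48): L=241 R=240
Round 3 (k=50): L=240 R=22
Round 4 (k=33): L=22 R=45
Round 5 (k=12): L=45 R=53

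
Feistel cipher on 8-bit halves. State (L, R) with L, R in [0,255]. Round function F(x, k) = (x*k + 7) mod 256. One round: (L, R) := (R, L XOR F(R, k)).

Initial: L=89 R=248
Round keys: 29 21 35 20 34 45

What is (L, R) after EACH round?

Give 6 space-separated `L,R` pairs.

Round 1 (k=29): L=248 R=70
Round 2 (k=21): L=70 R=61
Round 3 (k=35): L=61 R=24
Round 4 (k=20): L=24 R=218
Round 5 (k=34): L=218 R=227
Round 6 (k=45): L=227 R=52

Answer: 248,70 70,61 61,24 24,218 218,227 227,52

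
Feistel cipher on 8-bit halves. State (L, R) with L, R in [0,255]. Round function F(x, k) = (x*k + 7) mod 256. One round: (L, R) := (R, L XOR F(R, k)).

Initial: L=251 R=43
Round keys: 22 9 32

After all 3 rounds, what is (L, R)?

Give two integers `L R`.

Round 1 (k=22): L=43 R=66
Round 2 (k=9): L=66 R=114
Round 3 (k=32): L=114 R=5

Answer: 114 5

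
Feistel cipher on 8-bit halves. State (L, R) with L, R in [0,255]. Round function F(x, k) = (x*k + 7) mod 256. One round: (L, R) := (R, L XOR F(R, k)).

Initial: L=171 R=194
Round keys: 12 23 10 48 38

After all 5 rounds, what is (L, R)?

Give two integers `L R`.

Round 1 (k=12): L=194 R=180
Round 2 (k=23): L=180 R=241
Round 3 (k=10): L=241 R=197
Round 4 (k=48): L=197 R=6
Round 5 (k=38): L=6 R=46

Answer: 6 46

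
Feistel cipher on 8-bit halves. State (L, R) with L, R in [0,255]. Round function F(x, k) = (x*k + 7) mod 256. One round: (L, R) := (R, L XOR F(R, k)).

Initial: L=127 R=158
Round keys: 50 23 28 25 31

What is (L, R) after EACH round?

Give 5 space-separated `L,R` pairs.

Answer: 158,156 156,149 149,207 207,171 171,115

Derivation:
Round 1 (k=50): L=158 R=156
Round 2 (k=23): L=156 R=149
Round 3 (k=28): L=149 R=207
Round 4 (k=25): L=207 R=171
Round 5 (k=31): L=171 R=115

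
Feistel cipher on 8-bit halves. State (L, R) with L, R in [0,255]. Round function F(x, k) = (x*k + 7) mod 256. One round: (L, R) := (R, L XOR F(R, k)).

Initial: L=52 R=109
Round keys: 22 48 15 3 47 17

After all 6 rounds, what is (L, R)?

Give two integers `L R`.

Answer: 42 208

Derivation:
Round 1 (k=22): L=109 R=81
Round 2 (k=48): L=81 R=90
Round 3 (k=15): L=90 R=28
Round 4 (k=3): L=28 R=1
Round 5 (k=47): L=1 R=42
Round 6 (k=17): L=42 R=208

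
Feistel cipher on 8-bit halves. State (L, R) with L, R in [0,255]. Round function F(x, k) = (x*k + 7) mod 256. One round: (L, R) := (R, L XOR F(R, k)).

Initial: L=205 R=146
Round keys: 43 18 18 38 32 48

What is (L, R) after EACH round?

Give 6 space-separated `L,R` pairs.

Round 1 (k=43): L=146 R=64
Round 2 (k=18): L=64 R=21
Round 3 (k=18): L=21 R=193
Round 4 (k=38): L=193 R=184
Round 5 (k=32): L=184 R=198
Round 6 (k=48): L=198 R=159

Answer: 146,64 64,21 21,193 193,184 184,198 198,159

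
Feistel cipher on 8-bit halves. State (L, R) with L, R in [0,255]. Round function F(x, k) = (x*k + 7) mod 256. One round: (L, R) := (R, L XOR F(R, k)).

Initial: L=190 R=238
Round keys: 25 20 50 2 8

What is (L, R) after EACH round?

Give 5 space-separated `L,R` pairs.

Round 1 (k=25): L=238 R=251
Round 2 (k=20): L=251 R=77
Round 3 (k=50): L=77 R=234
Round 4 (k=2): L=234 R=150
Round 5 (k=8): L=150 R=93

Answer: 238,251 251,77 77,234 234,150 150,93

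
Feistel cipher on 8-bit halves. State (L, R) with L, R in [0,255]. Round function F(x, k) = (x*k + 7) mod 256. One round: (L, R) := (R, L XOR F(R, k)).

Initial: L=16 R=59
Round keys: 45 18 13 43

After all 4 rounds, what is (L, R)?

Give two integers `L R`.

Answer: 57 242

Derivation:
Round 1 (k=45): L=59 R=118
Round 2 (k=18): L=118 R=104
Round 3 (k=13): L=104 R=57
Round 4 (k=43): L=57 R=242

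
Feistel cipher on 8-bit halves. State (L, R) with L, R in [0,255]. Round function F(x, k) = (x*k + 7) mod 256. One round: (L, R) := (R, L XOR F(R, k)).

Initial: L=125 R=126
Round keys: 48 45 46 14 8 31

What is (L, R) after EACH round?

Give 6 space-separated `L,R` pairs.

Round 1 (k=48): L=126 R=218
Round 2 (k=45): L=218 R=39
Round 3 (k=46): L=39 R=211
Round 4 (k=14): L=211 R=182
Round 5 (k=8): L=182 R=100
Round 6 (k=31): L=100 R=149

Answer: 126,218 218,39 39,211 211,182 182,100 100,149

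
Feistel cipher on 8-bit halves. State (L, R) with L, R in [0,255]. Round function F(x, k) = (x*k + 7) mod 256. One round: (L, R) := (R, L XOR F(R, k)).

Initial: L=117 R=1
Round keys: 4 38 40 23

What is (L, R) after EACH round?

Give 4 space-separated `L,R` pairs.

Round 1 (k=4): L=1 R=126
Round 2 (k=38): L=126 R=186
Round 3 (k=40): L=186 R=105
Round 4 (k=23): L=105 R=204

Answer: 1,126 126,186 186,105 105,204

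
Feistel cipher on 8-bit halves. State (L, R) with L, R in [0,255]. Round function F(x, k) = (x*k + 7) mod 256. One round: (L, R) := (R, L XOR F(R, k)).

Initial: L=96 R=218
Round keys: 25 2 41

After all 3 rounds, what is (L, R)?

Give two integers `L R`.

Round 1 (k=25): L=218 R=49
Round 2 (k=2): L=49 R=179
Round 3 (k=41): L=179 R=131

Answer: 179 131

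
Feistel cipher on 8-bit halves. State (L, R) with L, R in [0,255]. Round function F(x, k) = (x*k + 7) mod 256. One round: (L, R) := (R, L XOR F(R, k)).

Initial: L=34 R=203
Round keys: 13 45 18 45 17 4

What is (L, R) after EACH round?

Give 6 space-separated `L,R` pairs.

Answer: 203,116 116,160 160,51 51,94 94,118 118,129

Derivation:
Round 1 (k=13): L=203 R=116
Round 2 (k=45): L=116 R=160
Round 3 (k=18): L=160 R=51
Round 4 (k=45): L=51 R=94
Round 5 (k=17): L=94 R=118
Round 6 (k=4): L=118 R=129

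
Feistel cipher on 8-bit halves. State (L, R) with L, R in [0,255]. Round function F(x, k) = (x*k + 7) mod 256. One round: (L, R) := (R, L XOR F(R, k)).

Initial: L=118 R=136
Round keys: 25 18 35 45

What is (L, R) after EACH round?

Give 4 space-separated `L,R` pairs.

Round 1 (k=25): L=136 R=57
Round 2 (k=18): L=57 R=129
Round 3 (k=35): L=129 R=147
Round 4 (k=45): L=147 R=95

Answer: 136,57 57,129 129,147 147,95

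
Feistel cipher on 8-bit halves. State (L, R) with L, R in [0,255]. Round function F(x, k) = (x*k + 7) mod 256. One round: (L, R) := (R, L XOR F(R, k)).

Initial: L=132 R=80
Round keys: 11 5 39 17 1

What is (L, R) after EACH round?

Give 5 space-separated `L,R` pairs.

Answer: 80,243 243,150 150,18 18,175 175,164

Derivation:
Round 1 (k=11): L=80 R=243
Round 2 (k=5): L=243 R=150
Round 3 (k=39): L=150 R=18
Round 4 (k=17): L=18 R=175
Round 5 (k=1): L=175 R=164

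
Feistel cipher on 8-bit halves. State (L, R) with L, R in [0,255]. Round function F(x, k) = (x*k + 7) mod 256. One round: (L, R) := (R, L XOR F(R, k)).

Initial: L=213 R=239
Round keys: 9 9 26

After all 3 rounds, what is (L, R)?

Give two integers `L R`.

Answer: 117 82

Derivation:
Round 1 (k=9): L=239 R=187
Round 2 (k=9): L=187 R=117
Round 3 (k=26): L=117 R=82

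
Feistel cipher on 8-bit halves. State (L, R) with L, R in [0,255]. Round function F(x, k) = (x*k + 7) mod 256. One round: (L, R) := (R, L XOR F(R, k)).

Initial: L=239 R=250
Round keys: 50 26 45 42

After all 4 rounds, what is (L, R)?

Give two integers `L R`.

Answer: 236 10

Derivation:
Round 1 (k=50): L=250 R=52
Round 2 (k=26): L=52 R=181
Round 3 (k=45): L=181 R=236
Round 4 (k=42): L=236 R=10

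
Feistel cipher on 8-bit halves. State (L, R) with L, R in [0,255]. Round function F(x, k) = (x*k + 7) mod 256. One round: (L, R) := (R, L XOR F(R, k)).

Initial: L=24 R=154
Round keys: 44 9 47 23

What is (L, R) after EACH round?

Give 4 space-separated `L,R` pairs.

Round 1 (k=44): L=154 R=103
Round 2 (k=9): L=103 R=60
Round 3 (k=47): L=60 R=108
Round 4 (k=23): L=108 R=135

Answer: 154,103 103,60 60,108 108,135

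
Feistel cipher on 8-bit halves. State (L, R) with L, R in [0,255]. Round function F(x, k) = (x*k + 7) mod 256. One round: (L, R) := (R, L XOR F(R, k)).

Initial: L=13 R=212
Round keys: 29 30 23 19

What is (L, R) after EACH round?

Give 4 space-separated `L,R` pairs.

Round 1 (k=29): L=212 R=6
Round 2 (k=30): L=6 R=111
Round 3 (k=23): L=111 R=6
Round 4 (k=19): L=6 R=22

Answer: 212,6 6,111 111,6 6,22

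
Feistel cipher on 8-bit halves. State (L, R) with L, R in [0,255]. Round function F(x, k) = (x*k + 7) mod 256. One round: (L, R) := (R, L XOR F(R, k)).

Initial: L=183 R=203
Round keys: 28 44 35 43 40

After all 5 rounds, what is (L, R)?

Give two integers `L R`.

Round 1 (k=28): L=203 R=140
Round 2 (k=44): L=140 R=220
Round 3 (k=35): L=220 R=151
Round 4 (k=43): L=151 R=184
Round 5 (k=40): L=184 R=80

Answer: 184 80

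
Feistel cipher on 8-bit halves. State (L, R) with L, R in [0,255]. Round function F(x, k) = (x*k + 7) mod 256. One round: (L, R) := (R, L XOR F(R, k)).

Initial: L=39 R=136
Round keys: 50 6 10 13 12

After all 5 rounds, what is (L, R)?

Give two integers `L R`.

Answer: 63 150

Derivation:
Round 1 (k=50): L=136 R=176
Round 2 (k=6): L=176 R=175
Round 3 (k=10): L=175 R=109
Round 4 (k=13): L=109 R=63
Round 5 (k=12): L=63 R=150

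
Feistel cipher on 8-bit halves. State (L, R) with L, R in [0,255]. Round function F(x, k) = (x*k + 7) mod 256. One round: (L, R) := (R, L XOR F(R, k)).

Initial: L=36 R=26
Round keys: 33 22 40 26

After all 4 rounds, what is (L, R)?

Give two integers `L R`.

Answer: 26 68

Derivation:
Round 1 (k=33): L=26 R=69
Round 2 (k=22): L=69 R=239
Round 3 (k=40): L=239 R=26
Round 4 (k=26): L=26 R=68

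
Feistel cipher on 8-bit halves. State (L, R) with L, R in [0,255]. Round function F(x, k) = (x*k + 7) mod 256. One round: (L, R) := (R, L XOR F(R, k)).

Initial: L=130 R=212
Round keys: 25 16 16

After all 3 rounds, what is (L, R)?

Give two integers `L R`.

Answer: 67 14

Derivation:
Round 1 (k=25): L=212 R=57
Round 2 (k=16): L=57 R=67
Round 3 (k=16): L=67 R=14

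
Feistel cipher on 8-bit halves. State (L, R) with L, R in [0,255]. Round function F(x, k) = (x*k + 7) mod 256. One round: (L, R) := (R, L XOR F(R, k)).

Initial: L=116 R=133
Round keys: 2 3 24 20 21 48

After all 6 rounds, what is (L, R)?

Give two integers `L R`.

Answer: 25 75

Derivation:
Round 1 (k=2): L=133 R=101
Round 2 (k=3): L=101 R=179
Round 3 (k=24): L=179 R=170
Round 4 (k=20): L=170 R=252
Round 5 (k=21): L=252 R=25
Round 6 (k=48): L=25 R=75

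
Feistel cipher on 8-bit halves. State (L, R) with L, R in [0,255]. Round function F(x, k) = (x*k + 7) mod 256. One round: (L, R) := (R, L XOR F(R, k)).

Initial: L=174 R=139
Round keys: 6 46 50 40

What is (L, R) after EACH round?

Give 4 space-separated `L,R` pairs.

Answer: 139,231 231,2 2,140 140,229

Derivation:
Round 1 (k=6): L=139 R=231
Round 2 (k=46): L=231 R=2
Round 3 (k=50): L=2 R=140
Round 4 (k=40): L=140 R=229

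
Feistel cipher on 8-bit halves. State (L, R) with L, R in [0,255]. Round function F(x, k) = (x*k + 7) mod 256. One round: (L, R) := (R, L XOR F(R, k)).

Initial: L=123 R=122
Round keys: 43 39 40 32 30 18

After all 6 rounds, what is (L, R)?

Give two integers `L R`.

Round 1 (k=43): L=122 R=254
Round 2 (k=39): L=254 R=195
Round 3 (k=40): L=195 R=129
Round 4 (k=32): L=129 R=228
Round 5 (k=30): L=228 R=62
Round 6 (k=18): L=62 R=135

Answer: 62 135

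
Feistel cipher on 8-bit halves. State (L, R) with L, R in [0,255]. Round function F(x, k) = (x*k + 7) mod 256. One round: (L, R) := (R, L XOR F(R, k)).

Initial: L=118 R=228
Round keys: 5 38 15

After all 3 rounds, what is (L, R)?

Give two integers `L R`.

Answer: 17 11

Derivation:
Round 1 (k=5): L=228 R=13
Round 2 (k=38): L=13 R=17
Round 3 (k=15): L=17 R=11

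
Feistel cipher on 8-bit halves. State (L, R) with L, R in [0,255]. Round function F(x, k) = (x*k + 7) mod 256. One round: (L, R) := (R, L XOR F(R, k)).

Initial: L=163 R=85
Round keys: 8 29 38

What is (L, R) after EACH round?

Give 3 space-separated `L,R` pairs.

Round 1 (k=8): L=85 R=12
Round 2 (k=29): L=12 R=54
Round 3 (k=38): L=54 R=7

Answer: 85,12 12,54 54,7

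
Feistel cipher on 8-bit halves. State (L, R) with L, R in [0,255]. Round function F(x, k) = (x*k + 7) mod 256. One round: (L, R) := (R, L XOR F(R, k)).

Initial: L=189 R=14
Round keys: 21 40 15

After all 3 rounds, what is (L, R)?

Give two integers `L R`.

Answer: 137 158

Derivation:
Round 1 (k=21): L=14 R=144
Round 2 (k=40): L=144 R=137
Round 3 (k=15): L=137 R=158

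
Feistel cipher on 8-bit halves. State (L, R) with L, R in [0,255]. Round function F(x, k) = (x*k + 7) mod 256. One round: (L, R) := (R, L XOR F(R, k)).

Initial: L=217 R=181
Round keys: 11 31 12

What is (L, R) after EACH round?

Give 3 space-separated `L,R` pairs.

Answer: 181,23 23,101 101,212

Derivation:
Round 1 (k=11): L=181 R=23
Round 2 (k=31): L=23 R=101
Round 3 (k=12): L=101 R=212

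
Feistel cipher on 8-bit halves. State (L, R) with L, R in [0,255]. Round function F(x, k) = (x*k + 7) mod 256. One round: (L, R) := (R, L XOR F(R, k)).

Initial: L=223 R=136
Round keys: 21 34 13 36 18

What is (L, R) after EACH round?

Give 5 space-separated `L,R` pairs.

Round 1 (k=21): L=136 R=240
Round 2 (k=34): L=240 R=111
Round 3 (k=13): L=111 R=90
Round 4 (k=36): L=90 R=192
Round 5 (k=18): L=192 R=221

Answer: 136,240 240,111 111,90 90,192 192,221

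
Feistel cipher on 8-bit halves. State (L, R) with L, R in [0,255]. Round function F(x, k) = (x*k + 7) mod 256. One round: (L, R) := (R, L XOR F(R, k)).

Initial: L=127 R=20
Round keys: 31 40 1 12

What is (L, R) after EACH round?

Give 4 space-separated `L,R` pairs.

Round 1 (k=31): L=20 R=12
Round 2 (k=40): L=12 R=243
Round 3 (k=1): L=243 R=246
Round 4 (k=12): L=246 R=124

Answer: 20,12 12,243 243,246 246,124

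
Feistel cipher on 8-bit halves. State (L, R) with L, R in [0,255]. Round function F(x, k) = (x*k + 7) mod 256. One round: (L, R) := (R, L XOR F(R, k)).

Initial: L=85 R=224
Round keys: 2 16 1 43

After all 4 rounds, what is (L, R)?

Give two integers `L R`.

Round 1 (k=2): L=224 R=146
Round 2 (k=16): L=146 R=199
Round 3 (k=1): L=199 R=92
Round 4 (k=43): L=92 R=188

Answer: 92 188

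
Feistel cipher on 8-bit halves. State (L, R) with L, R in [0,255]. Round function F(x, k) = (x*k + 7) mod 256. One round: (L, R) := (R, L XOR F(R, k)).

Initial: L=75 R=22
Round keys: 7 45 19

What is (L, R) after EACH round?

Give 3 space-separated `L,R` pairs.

Answer: 22,234 234,63 63,94

Derivation:
Round 1 (k=7): L=22 R=234
Round 2 (k=45): L=234 R=63
Round 3 (k=19): L=63 R=94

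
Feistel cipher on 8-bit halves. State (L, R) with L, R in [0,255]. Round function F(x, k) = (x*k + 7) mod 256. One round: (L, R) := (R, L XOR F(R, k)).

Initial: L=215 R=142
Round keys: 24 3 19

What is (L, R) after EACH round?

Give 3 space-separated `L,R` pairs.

Round 1 (k=24): L=142 R=128
Round 2 (k=3): L=128 R=9
Round 3 (k=19): L=9 R=50

Answer: 142,128 128,9 9,50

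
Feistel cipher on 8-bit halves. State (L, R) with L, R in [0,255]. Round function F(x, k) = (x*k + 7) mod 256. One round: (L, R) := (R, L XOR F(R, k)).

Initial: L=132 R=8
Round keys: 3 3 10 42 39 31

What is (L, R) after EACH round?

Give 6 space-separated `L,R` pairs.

Answer: 8,155 155,208 208,188 188,15 15,236 236,148

Derivation:
Round 1 (k=3): L=8 R=155
Round 2 (k=3): L=155 R=208
Round 3 (k=10): L=208 R=188
Round 4 (k=42): L=188 R=15
Round 5 (k=39): L=15 R=236
Round 6 (k=31): L=236 R=148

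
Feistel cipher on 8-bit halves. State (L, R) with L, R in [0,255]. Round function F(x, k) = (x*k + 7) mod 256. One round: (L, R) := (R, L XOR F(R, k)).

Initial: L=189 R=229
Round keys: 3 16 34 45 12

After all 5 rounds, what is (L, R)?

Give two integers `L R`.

Answer: 53 99

Derivation:
Round 1 (k=3): L=229 R=11
Round 2 (k=16): L=11 R=82
Round 3 (k=34): L=82 R=224
Round 4 (k=45): L=224 R=53
Round 5 (k=12): L=53 R=99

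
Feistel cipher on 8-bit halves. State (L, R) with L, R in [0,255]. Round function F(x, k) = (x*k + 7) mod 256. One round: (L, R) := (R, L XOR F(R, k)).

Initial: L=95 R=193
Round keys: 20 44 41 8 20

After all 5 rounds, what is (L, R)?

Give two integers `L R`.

Round 1 (k=20): L=193 R=68
Round 2 (k=44): L=68 R=118
Round 3 (k=41): L=118 R=169
Round 4 (k=8): L=169 R=57
Round 5 (k=20): L=57 R=210

Answer: 57 210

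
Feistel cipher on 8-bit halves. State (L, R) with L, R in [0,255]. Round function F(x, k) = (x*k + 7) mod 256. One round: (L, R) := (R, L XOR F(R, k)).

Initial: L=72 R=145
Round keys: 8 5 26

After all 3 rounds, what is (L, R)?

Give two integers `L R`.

Answer: 123 66

Derivation:
Round 1 (k=8): L=145 R=199
Round 2 (k=5): L=199 R=123
Round 3 (k=26): L=123 R=66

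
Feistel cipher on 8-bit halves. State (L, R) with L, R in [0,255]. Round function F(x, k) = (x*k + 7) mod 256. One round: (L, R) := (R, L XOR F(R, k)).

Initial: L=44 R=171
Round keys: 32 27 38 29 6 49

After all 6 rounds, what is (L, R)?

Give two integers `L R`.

Answer: 225 66

Derivation:
Round 1 (k=32): L=171 R=75
Round 2 (k=27): L=75 R=91
Round 3 (k=38): L=91 R=194
Round 4 (k=29): L=194 R=90
Round 5 (k=6): L=90 R=225
Round 6 (k=49): L=225 R=66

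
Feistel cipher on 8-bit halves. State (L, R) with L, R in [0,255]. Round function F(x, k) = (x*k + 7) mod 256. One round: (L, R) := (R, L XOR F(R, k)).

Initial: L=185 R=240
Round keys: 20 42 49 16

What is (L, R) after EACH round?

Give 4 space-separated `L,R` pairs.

Round 1 (k=20): L=240 R=126
Round 2 (k=42): L=126 R=67
Round 3 (k=49): L=67 R=164
Round 4 (k=16): L=164 R=4

Answer: 240,126 126,67 67,164 164,4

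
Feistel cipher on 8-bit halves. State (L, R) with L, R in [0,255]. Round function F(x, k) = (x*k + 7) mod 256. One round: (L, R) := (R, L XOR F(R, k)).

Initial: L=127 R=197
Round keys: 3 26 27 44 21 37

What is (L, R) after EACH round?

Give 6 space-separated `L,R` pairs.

Round 1 (k=3): L=197 R=41
Round 2 (k=26): L=41 R=244
Round 3 (k=27): L=244 R=234
Round 4 (k=44): L=234 R=203
Round 5 (k=21): L=203 R=68
Round 6 (k=37): L=68 R=16

Answer: 197,41 41,244 244,234 234,203 203,68 68,16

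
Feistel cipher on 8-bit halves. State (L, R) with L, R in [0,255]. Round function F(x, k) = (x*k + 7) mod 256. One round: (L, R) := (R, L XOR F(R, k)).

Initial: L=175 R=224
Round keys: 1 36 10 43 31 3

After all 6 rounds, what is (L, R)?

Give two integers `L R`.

Answer: 11 177

Derivation:
Round 1 (k=1): L=224 R=72
Round 2 (k=36): L=72 R=199
Round 3 (k=10): L=199 R=133
Round 4 (k=43): L=133 R=153
Round 5 (k=31): L=153 R=11
Round 6 (k=3): L=11 R=177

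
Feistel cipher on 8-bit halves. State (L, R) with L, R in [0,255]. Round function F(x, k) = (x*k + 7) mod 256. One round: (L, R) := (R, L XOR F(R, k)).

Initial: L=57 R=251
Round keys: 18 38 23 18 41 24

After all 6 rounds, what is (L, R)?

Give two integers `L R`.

Answer: 103 206

Derivation:
Round 1 (k=18): L=251 R=148
Round 2 (k=38): L=148 R=4
Round 3 (k=23): L=4 R=247
Round 4 (k=18): L=247 R=97
Round 5 (k=41): L=97 R=103
Round 6 (k=24): L=103 R=206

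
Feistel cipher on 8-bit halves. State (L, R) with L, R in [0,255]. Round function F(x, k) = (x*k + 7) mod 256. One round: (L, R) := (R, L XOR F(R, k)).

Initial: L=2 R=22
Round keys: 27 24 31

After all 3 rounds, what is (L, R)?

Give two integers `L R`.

Round 1 (k=27): L=22 R=91
Round 2 (k=24): L=91 R=153
Round 3 (k=31): L=153 R=213

Answer: 153 213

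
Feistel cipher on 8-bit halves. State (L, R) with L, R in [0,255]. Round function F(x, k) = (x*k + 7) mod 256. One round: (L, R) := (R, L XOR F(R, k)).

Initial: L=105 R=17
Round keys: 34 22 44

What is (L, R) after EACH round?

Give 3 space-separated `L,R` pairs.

Answer: 17,32 32,214 214,239

Derivation:
Round 1 (k=34): L=17 R=32
Round 2 (k=22): L=32 R=214
Round 3 (k=44): L=214 R=239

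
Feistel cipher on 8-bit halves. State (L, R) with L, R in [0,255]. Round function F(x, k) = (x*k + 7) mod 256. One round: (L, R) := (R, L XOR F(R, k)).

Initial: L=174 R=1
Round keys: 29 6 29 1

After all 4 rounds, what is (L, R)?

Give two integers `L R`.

Round 1 (k=29): L=1 R=138
Round 2 (k=6): L=138 R=66
Round 3 (k=29): L=66 R=11
Round 4 (k=1): L=11 R=80

Answer: 11 80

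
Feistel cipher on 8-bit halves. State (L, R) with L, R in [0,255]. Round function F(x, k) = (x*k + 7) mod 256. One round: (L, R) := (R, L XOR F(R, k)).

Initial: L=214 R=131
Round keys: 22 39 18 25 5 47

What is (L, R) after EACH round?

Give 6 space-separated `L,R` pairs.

Round 1 (k=22): L=131 R=159
Round 2 (k=39): L=159 R=195
Round 3 (k=18): L=195 R=34
Round 4 (k=25): L=34 R=154
Round 5 (k=5): L=154 R=43
Round 6 (k=47): L=43 R=118

Answer: 131,159 159,195 195,34 34,154 154,43 43,118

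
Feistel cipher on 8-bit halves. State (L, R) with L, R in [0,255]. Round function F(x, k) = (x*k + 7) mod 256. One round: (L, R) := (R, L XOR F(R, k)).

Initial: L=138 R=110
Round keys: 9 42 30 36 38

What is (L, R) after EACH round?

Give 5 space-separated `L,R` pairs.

Answer: 110,111 111,83 83,174 174,44 44,33

Derivation:
Round 1 (k=9): L=110 R=111
Round 2 (k=42): L=111 R=83
Round 3 (k=30): L=83 R=174
Round 4 (k=36): L=174 R=44
Round 5 (k=38): L=44 R=33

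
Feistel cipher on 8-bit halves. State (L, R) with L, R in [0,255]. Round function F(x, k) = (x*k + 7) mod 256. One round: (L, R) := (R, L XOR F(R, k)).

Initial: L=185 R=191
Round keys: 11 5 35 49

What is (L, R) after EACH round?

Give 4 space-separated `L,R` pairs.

Answer: 191,133 133,31 31,193 193,231

Derivation:
Round 1 (k=11): L=191 R=133
Round 2 (k=5): L=133 R=31
Round 3 (k=35): L=31 R=193
Round 4 (k=49): L=193 R=231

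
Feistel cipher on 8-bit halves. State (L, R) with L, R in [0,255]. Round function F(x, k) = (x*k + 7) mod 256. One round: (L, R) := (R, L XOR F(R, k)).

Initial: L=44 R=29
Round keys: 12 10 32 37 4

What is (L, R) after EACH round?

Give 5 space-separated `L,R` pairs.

Round 1 (k=12): L=29 R=79
Round 2 (k=10): L=79 R=0
Round 3 (k=32): L=0 R=72
Round 4 (k=37): L=72 R=111
Round 5 (k=4): L=111 R=139

Answer: 29,79 79,0 0,72 72,111 111,139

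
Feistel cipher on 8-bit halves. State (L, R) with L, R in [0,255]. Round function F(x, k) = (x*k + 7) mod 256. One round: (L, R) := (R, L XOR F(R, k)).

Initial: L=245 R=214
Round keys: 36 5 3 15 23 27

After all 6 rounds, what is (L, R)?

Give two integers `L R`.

Round 1 (k=36): L=214 R=234
Round 2 (k=5): L=234 R=79
Round 3 (k=3): L=79 R=30
Round 4 (k=15): L=30 R=134
Round 5 (k=23): L=134 R=15
Round 6 (k=27): L=15 R=26

Answer: 15 26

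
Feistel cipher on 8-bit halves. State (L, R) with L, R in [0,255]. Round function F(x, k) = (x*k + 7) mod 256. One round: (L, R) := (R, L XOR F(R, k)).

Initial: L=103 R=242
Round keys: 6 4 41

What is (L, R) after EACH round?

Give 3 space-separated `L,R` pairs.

Answer: 242,212 212,165 165,160

Derivation:
Round 1 (k=6): L=242 R=212
Round 2 (k=4): L=212 R=165
Round 3 (k=41): L=165 R=160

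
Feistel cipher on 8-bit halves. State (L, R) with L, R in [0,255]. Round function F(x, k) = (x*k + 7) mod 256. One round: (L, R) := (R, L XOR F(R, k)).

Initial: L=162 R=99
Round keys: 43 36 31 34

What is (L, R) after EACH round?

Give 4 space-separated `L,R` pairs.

Answer: 99,10 10,12 12,113 113,5

Derivation:
Round 1 (k=43): L=99 R=10
Round 2 (k=36): L=10 R=12
Round 3 (k=31): L=12 R=113
Round 4 (k=34): L=113 R=5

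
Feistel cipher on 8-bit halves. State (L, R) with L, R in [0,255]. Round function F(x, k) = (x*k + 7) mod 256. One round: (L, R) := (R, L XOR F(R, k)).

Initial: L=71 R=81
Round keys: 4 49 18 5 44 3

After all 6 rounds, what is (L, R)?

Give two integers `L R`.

Round 1 (k=4): L=81 R=12
Round 2 (k=49): L=12 R=2
Round 3 (k=18): L=2 R=39
Round 4 (k=5): L=39 R=200
Round 5 (k=44): L=200 R=64
Round 6 (k=3): L=64 R=15

Answer: 64 15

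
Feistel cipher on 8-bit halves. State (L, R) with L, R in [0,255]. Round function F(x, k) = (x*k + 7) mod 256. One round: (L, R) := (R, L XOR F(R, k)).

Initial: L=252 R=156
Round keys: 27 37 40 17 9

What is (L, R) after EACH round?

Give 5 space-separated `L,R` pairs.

Round 1 (k=27): L=156 R=135
Round 2 (k=37): L=135 R=22
Round 3 (k=40): L=22 R=240
Round 4 (k=17): L=240 R=225
Round 5 (k=9): L=225 R=0

Answer: 156,135 135,22 22,240 240,225 225,0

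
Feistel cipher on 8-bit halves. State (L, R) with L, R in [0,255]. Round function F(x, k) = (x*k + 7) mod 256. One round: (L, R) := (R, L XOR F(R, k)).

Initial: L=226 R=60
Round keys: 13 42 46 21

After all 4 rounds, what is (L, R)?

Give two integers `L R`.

Round 1 (k=13): L=60 R=241
Round 2 (k=42): L=241 R=173
Round 3 (k=46): L=173 R=236
Round 4 (k=21): L=236 R=206

Answer: 236 206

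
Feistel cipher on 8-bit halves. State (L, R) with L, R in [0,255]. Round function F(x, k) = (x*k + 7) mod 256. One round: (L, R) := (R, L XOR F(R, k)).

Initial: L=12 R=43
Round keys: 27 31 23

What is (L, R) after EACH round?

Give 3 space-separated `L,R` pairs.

Answer: 43,156 156,192 192,219

Derivation:
Round 1 (k=27): L=43 R=156
Round 2 (k=31): L=156 R=192
Round 3 (k=23): L=192 R=219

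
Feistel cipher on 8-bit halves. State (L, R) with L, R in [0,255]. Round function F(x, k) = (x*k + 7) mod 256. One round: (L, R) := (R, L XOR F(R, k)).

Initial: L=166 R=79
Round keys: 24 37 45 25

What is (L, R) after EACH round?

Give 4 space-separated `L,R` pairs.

Answer: 79,201 201,91 91,207 207,101

Derivation:
Round 1 (k=24): L=79 R=201
Round 2 (k=37): L=201 R=91
Round 3 (k=45): L=91 R=207
Round 4 (k=25): L=207 R=101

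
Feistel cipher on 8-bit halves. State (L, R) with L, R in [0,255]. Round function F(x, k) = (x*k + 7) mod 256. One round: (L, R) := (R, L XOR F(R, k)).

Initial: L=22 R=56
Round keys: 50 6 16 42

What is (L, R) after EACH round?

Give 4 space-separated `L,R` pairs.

Answer: 56,225 225,117 117,182 182,150

Derivation:
Round 1 (k=50): L=56 R=225
Round 2 (k=6): L=225 R=117
Round 3 (k=16): L=117 R=182
Round 4 (k=42): L=182 R=150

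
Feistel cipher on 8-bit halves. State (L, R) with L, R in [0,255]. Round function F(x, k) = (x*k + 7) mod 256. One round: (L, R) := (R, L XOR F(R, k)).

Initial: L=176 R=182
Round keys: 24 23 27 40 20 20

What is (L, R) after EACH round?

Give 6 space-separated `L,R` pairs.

Answer: 182,167 167,190 190,182 182,201 201,13 13,194

Derivation:
Round 1 (k=24): L=182 R=167
Round 2 (k=23): L=167 R=190
Round 3 (k=27): L=190 R=182
Round 4 (k=40): L=182 R=201
Round 5 (k=20): L=201 R=13
Round 6 (k=20): L=13 R=194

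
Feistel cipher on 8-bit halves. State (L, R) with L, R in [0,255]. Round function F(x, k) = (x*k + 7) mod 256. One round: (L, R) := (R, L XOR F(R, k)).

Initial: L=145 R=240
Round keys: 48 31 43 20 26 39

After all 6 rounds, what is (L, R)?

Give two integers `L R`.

Answer: 167 110

Derivation:
Round 1 (k=48): L=240 R=150
Round 2 (k=31): L=150 R=193
Round 3 (k=43): L=193 R=228
Round 4 (k=20): L=228 R=22
Round 5 (k=26): L=22 R=167
Round 6 (k=39): L=167 R=110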